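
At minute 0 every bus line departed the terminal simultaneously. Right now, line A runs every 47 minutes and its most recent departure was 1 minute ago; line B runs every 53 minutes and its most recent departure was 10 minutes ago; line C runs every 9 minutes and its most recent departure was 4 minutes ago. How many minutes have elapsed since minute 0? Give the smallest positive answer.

3667

From t ≡ 1 (mod 47) write t = 1 + 47s. Substituting into t ≡ 10 (mod 53) gives 47s ≡ 9 (mod 53), and since 47⁻¹ ≡ 44 (mod 53), s ≡ 25. Hence t ≡ 1 + 47·25 = 1176 (mod 2491).
From t ≡ 1176 (mod 2491) write t = 1176 + 2491s. Substituting into t ≡ 4 (mod 9) gives 2491s ≡ 7 (mod 9), and since 7⁻¹ ≡ 4 (mod 9), s ≡ 1. Hence t ≡ 1176 + 2491·1 = 3667 (mod 22419).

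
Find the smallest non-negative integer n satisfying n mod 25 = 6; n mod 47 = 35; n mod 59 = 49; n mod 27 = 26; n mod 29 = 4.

26290331

The moduli are pairwise coprime; M = 25·47·59·27·29 = 54281475.
M/25 = 2171259; 2171259 ≡ 9 (mod 25); 9·14 ≡ 1, so inverse 14.
M/47 = 1154925; 1154925 ≡ 41 (mod 47); 41·39 ≡ 1, so inverse 39.
M/59 = 920025; 920025 ≡ 38 (mod 59); 38·14 ≡ 1, so inverse 14.
M/27 = 2010425; 2010425 ≡ 5 (mod 27); 5·11 ≡ 1, so inverse 11.
M/29 = 1871775; 1871775 ≡ 28 (mod 29); 28·28 ≡ 1, so inverse 28.
n ≡ 6·2171259·14 + 35·1154925·39 + 49·920025·14 + 26·2010425·11 + 4·1871775·28 = 3174615881.
3174615881 mod 54281475 = 26290331.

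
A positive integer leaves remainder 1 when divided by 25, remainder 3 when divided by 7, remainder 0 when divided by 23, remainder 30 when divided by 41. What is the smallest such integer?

276

The moduli are pairwise coprime; M = 25·7·23·41 = 165025.
M/25 = 6601; 6601 ≡ 1 (mod 25), inverse 1.
M/7 = 23575; 23575 ≡ 6 (mod 7); 6·6 ≡ 1, so inverse 6.
M/23 = 7175; 7175 ≡ 22 (mod 23); 22·22 ≡ 1, so inverse 22.
M/41 = 4025; 4025 ≡ 7 (mod 41); 7·6 ≡ 1, so inverse 6.
N ≡ 1·6601·1 + 3·23575·6 + 0·7175·22 + 30·4025·6 = 1155451.
1155451 mod 165025 = 276.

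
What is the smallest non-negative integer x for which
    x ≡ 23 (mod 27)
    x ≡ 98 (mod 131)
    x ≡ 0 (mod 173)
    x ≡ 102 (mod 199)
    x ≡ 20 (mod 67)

173243930

The moduli are pairwise coprime; N = 27·131·173·199·67 = 8158476033.
N/27 = 302165779; 302165779 ≡ 4 (mod 27); 4·7 ≡ 1, so inverse 7.
N/131 = 62278443; 62278443 ≡ 126 (mod 131); 126·26 ≡ 1, so inverse 26.
N/173 = 47158821; 47158821 ≡ 59 (mod 173); 59·44 ≡ 1, so inverse 44.
N/199 = 40997367; 40997367 ≡ 183 (mod 199); 183·87 ≡ 1, so inverse 87.
N/67 = 121768299; 121768299 ≡ 20 (mod 67); 20·57 ≡ 1, so inverse 57.
x ≡ 23·302165779·7 + 98·62278443·26 + 0·47158821·44 + 102·40997367·87 + 20·121768299·57 = 709960658801.
709960658801 mod 8158476033 = 173243930.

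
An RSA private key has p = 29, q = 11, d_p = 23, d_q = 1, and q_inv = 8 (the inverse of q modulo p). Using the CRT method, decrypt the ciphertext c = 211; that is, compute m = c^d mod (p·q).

m₁ = c^(d_p) mod p: c ≡ 8 (mod 29), and 8^23 mod 29 = 14.
m₂ = c^(d_q) mod q: c ≡ 2 (mod 11), and 2^1 mod 11 = 2.
h = q_inv·(m₁ − m₂) mod p = 8·(14 − 2) mod 29 = 9.
m = m₂ + h·q = 2 + 9·11 = 101.

101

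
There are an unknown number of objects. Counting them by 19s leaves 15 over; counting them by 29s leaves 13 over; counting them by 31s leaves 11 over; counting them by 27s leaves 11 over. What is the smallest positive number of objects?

The moduli are pairwise coprime; M = 19·29·31·27 = 461187.
M/19 = 24273; 24273 ≡ 10 (mod 19); 10·2 ≡ 1, so inverse 2.
M/29 = 15903; 15903 ≡ 11 (mod 29); 11·8 ≡ 1, so inverse 8.
M/31 = 14877; 14877 ≡ 28 (mod 31); 28·10 ≡ 1, so inverse 10.
M/27 = 17081; 17081 ≡ 17 (mod 27); 17·8 ≡ 1, so inverse 8.
N ≡ 15·24273·2 + 13·15903·8 + 11·14877·10 + 11·17081·8 = 5521700.
5521700 mod 461187 = 448643.

448643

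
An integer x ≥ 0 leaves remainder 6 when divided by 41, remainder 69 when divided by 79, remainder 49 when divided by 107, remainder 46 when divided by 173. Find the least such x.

The moduli are pairwise coprime; N = 41·79·107·173 = 59957129.
N/41 = 1462369; 1462369 ≡ 22 (mod 41); 22·28 ≡ 1, so inverse 28.
N/79 = 758951; 758951 ≡ 77 (mod 79); 77·39 ≡ 1, so inverse 39.
N/107 = 560347; 560347 ≡ 95 (mod 107); 95·98 ≡ 1, so inverse 98.
N/173 = 346573; 346573 ≡ 54 (mod 173); 54·157 ≡ 1, so inverse 157.
x ≡ 6·1462369·28 + 69·758951·39 + 49·560347·98 + 46·346573·157 = 7481751633.
7481751633 mod 59957129 = 47067637.

47067637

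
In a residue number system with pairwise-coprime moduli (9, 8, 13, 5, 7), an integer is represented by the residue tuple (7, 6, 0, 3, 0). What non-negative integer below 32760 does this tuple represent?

16198

The moduli are pairwise coprime; N = 9·8·13·5·7 = 32760.
N/9 = 3640; 3640 ≡ 4 (mod 9); 4·7 ≡ 1, so inverse 7.
N/8 = 4095; 4095 ≡ 7 (mod 8); 7·7 ≡ 1, so inverse 7.
N/13 = 2520; 2520 ≡ 11 (mod 13); 11·6 ≡ 1, so inverse 6.
N/5 = 6552; 6552 ≡ 2 (mod 5); 2·3 ≡ 1, so inverse 3.
N/7 = 4680; 4680 ≡ 4 (mod 7); 4·2 ≡ 1, so inverse 2.
x ≡ 7·3640·7 + 6·4095·7 + 0·2520·6 + 3·6552·3 + 0·4680·2 = 409318.
409318 mod 32760 = 16198.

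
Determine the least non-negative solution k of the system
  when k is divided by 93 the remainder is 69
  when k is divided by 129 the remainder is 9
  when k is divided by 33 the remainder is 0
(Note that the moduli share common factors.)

41547

gcd(93, 129) = 3 and 3 | (9 − 69), so the pair is consistent; merging gives k ≡ 1557 (mod 3999), where 3999 = lcm(93, 129).
gcd(3999, 33) = 3 and 3 | (0 − 1557), so the pair is consistent; merging gives k ≡ 41547 (mod 43989), where 43989 = lcm(3999, 33).
The solution is unique modulo lcm(93, 129, 33) = 43989.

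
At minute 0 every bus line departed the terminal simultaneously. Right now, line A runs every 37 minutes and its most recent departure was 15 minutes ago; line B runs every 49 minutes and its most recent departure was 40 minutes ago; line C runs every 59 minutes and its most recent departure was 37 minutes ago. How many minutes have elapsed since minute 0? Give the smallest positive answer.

From t ≡ 15 (mod 37) write t = 15 + 37s. Substituting into t ≡ 40 (mod 49) gives 37s ≡ 25 (mod 49), and since 37⁻¹ ≡ 4 (mod 49), s ≡ 2. Hence t ≡ 15 + 37·2 = 89 (mod 1813).
From t ≡ 89 (mod 1813) write t = 89 + 1813s. Substituting into t ≡ 37 (mod 59) gives 1813s ≡ 7 (mod 59), and since 43⁻¹ ≡ 11 (mod 59), s ≡ 18. Hence t ≡ 89 + 1813·18 = 32723 (mod 106967).

32723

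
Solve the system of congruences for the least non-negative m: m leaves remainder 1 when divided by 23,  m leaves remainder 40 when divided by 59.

Combine the congruences pairwise.
From m ≡ 1 (mod 23) write m = 1 + 23t. Substituting into m ≡ 40 (mod 59) gives 23t ≡ 39 (mod 59), and since 23⁻¹ ≡ 18 (mod 59), t ≡ 53. Hence m ≡ 1 + 23·53 = 1220 (mod 1357).

1220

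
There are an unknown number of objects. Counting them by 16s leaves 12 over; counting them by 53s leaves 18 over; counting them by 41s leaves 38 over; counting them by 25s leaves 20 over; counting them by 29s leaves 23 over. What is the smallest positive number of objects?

7400620

From N ≡ 12 (mod 16) write N = 12 + 16t. Substituting into N ≡ 18 (mod 53) gives 16t ≡ 6 (mod 53), and since 16⁻¹ ≡ 10 (mod 53), t ≡ 7. Hence N ≡ 12 + 16·7 = 124 (mod 848).
From N ≡ 124 (mod 848) write N = 124 + 848t. Substituting into N ≡ 38 (mod 41) gives 848t ≡ 37 (mod 41), and since 28⁻¹ ≡ 22 (mod 41), t ≡ 35. Hence N ≡ 124 + 848·35 = 29804 (mod 34768).
From N ≡ 29804 (mod 34768) write N = 29804 + 34768t. Substituting into N ≡ 20 (mod 25) gives 34768t ≡ 16 (mod 25), and since 18⁻¹ ≡ 7 (mod 25), t ≡ 12. Hence N ≡ 29804 + 34768·12 = 447020 (mod 869200).
From N ≡ 447020 (mod 869200) write N = 447020 + 869200t. Substituting into N ≡ 23 (mod 29) gives 869200t ≡ 9 (mod 29), and since 12⁻¹ ≡ 17 (mod 29), t ≡ 8. Hence N ≡ 447020 + 869200·8 = 7400620 (mod 25206800).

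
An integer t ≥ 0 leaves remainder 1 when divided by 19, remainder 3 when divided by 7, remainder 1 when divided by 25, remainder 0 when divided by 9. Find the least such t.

Combine the congruences pairwise.
From t ≡ 1 (mod 19) write t = 1 + 19s. Substituting into t ≡ 3 (mod 7) gives 19s ≡ 2 (mod 7), and since 5⁻¹ ≡ 3 (mod 7), s ≡ 6. Hence t ≡ 1 + 19·6 = 115 (mod 133).
From t ≡ 115 (mod 133) write t = 115 + 133s. Substituting into t ≡ 1 (mod 25) gives 133s ≡ 11 (mod 25), and since 8⁻¹ ≡ 22 (mod 25), s ≡ 17. Hence t ≡ 115 + 133·17 = 2376 (mod 3325).
From t ≡ 2376 (mod 3325) write t = 2376 + 3325s. Substituting into t ≡ 0 (mod 9) gives 3325s ≡ 0 (mod 9), and since 4⁻¹ ≡ 7 (mod 9), s ≡ 0. Hence t ≡ 2376 + 3325·0 = 2376 (mod 29925).

2376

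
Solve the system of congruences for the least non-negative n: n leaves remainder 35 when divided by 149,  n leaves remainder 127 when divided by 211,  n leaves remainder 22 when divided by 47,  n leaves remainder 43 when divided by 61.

The moduli are pairwise coprime; M = 149·211·47·61 = 90135613.
M/149 = 604937; 604937 ≡ 146 (mod 149); 146·99 ≡ 1, so inverse 99.
M/211 = 427183; 427183 ≡ 119 (mod 211); 119·172 ≡ 1, so inverse 172.
M/47 = 1917779; 1917779 ≡ 38 (mod 47); 38·26 ≡ 1, so inverse 26.
M/61 = 1477633; 1477633 ≡ 30 (mod 61); 30·59 ≡ 1, so inverse 59.
n ≡ 35·604937·99 + 127·427183·172 + 22·1917779·26 + 43·1477633·59 = 16273216666.
16273216666 mod 90135613 = 48806326.

48806326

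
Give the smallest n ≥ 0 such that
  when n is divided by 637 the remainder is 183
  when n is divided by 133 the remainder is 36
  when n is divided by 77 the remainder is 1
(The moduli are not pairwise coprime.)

gcd(637, 133) = 7 and 7 | (36 − 183), so the pair is consistent; merging gives n ≡ 6553 (mod 12103), where 12103 = lcm(637, 133).
gcd(12103, 77) = 7 and 7 | (1 − 6553), so the pair is consistent; merging gives n ≡ 67068 (mod 133133), where 133133 = lcm(12103, 77).
The solution is unique modulo lcm(637, 133, 77) = 133133.

67068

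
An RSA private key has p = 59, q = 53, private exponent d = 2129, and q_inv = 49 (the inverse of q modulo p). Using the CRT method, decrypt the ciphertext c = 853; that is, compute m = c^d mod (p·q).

2187

d_p = d mod (p−1) = 2129 mod 58 = 41; d_q = d mod (q−1) = 49.
m₁ = c^(d_p) mod p: c ≡ 27 (mod 59), and 27^41 mod 59 = 4.
m₂ = c^(d_q) mod q: c ≡ 5 (mod 53), and 5^49 mod 53 = 14.
h = q_inv·(m₁ − m₂) mod p = 49·(4 − 14) mod 59 = 41.
m = m₂ + h·q = 14 + 41·53 = 2187.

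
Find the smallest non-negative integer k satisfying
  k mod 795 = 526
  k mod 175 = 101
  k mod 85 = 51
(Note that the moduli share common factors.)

382126

gcd(795, 175) = 5 and 5 | (101 − 526), so the pair is consistent; merging gives k ≡ 20401 (mod 27825), where 27825 = lcm(795, 175).
gcd(27825, 85) = 5 and 5 | (51 − 20401), so the pair is consistent; merging gives k ≡ 382126 (mod 473025), where 473025 = lcm(27825, 85).
The solution is unique modulo lcm(795, 175, 85) = 473025.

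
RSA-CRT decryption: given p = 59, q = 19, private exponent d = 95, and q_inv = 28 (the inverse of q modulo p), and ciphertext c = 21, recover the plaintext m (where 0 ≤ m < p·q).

d_p = d mod (p−1) = 95 mod 58 = 37; d_q = d mod (q−1) = 5.
m₁ = c^(d_p) mod p: c ≡ 21 (mod 59), and 21^37 mod 59 = 53.
m₂ = c^(d_q) mod q: c ≡ 2 (mod 19), and 2^5 mod 19 = 13.
h = q_inv·(m₁ − m₂) mod p = 28·(53 − 13) mod 59 = 58.
m = m₂ + h·q = 13 + 58·19 = 1115.

1115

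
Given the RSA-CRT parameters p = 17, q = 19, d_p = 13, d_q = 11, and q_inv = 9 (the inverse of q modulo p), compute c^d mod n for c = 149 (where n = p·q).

m₁ = c^(d_p) mod p: c ≡ 13 (mod 17), and 13^13 mod 17 = 13.
m₂ = c^(d_q) mod q: c ≡ 16 (mod 19), and 16^11 mod 19 = 9.
h = q_inv·(m₁ − m₂) mod p = 9·(13 − 9) mod 17 = 2.
m = m₂ + h·q = 9 + 2·19 = 47.

47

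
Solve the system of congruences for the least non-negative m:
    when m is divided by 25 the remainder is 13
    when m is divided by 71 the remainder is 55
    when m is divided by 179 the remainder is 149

Combine the congruences pairwise.
From m ≡ 13 (mod 25) write m = 13 + 25t. Substituting into m ≡ 55 (mod 71) gives 25t ≡ 42 (mod 71), and since 25⁻¹ ≡ 54 (mod 71), t ≡ 67. Hence m ≡ 13 + 25·67 = 1688 (mod 1775).
From m ≡ 1688 (mod 1775) write m = 1688 + 1775t. Substituting into m ≡ 149 (mod 179) gives 1775t ≡ 72 (mod 179), and since 164⁻¹ ≡ 167 (mod 179), t ≡ 31. Hence m ≡ 1688 + 1775·31 = 56713 (mod 317725).

56713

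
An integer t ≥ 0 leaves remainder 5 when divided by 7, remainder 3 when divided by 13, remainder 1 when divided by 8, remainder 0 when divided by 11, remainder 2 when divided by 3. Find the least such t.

The moduli are pairwise coprime; N = 7·13·8·11·3 = 24024.
N/7 = 3432; 3432 ≡ 2 (mod 7); 2·4 ≡ 1, so inverse 4.
N/13 = 1848; 1848 ≡ 2 (mod 13); 2·7 ≡ 1, so inverse 7.
N/8 = 3003; 3003 ≡ 3 (mod 8); 3·3 ≡ 1, so inverse 3.
N/11 = 2184; 2184 ≡ 6 (mod 11); 6·2 ≡ 1, so inverse 2.
N/3 = 8008; 8008 ≡ 1 (mod 3), inverse 1.
t ≡ 5·3432·4 + 3·1848·7 + 1·3003·3 + 0·2184·2 + 2·8008·1 = 132473.
132473 mod 24024 = 12353.

12353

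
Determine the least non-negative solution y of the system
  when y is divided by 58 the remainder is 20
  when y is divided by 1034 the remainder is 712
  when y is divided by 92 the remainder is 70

498066

gcd(58, 1034) = 2 and 2 | (712 − 20), so the pair is consistent; merging gives y ≡ 18290 (mod 29986), where 29986 = lcm(58, 1034).
gcd(29986, 92) = 2 and 2 | (70 − 18290), so the pair is consistent; merging gives y ≡ 498066 (mod 1379356), where 1379356 = lcm(29986, 92).
The solution is unique modulo lcm(58, 1034, 92) = 1379356.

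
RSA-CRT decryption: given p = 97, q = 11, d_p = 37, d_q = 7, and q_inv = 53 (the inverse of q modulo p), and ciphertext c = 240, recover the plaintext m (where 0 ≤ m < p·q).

257

m₁ = c^(d_p) mod p: c ≡ 46 (mod 97), and 46^37 mod 97 = 63.
m₂ = c^(d_q) mod q: c ≡ 9 (mod 11), and 9^7 mod 11 = 4.
h = q_inv·(m₁ − m₂) mod p = 53·(63 − 4) mod 97 = 23.
m = m₂ + h·q = 4 + 23·11 = 257.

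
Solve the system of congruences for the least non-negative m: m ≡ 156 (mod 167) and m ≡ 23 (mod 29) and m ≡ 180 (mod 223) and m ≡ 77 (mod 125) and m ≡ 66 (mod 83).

From m ≡ 156 (mod 167) write m = 156 + 167t. Substituting into m ≡ 23 (mod 29) gives 167t ≡ 12 (mod 29), and since 22⁻¹ ≡ 4 (mod 29), t ≡ 19. Hence m ≡ 156 + 167·19 = 3329 (mod 4843).
From m ≡ 3329 (mod 4843) write m = 3329 + 4843t. Substituting into m ≡ 180 (mod 223) gives 4843t ≡ 196 (mod 223), and since 160⁻¹ ≡ 46 (mod 223), t ≡ 96. Hence m ≡ 3329 + 4843·96 = 468257 (mod 1079989).
From m ≡ 468257 (mod 1079989) write m = 468257 + 1079989t. Substituting into m ≡ 77 (mod 125) gives 1079989t ≡ 70 (mod 125), and since 114⁻¹ ≡ 34 (mod 125), t ≡ 5. Hence m ≡ 468257 + 1079989·5 = 5868202 (mod 134998625).
From m ≡ 5868202 (mod 134998625) write m = 5868202 + 134998625t. Substituting into m ≡ 66 (mod 83) gives 134998625t ≡ 47 (mod 83), and since 38⁻¹ ≡ 59 (mod 83), t ≡ 34. Hence m ≡ 5868202 + 134998625·34 = 4595821452 (mod 11204885875).

4595821452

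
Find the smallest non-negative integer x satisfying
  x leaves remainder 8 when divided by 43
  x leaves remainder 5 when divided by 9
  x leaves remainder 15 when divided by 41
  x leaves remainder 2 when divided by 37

397715

The moduli are pairwise coprime; N = 43·9·41·37 = 587079.
N/43 = 13653; 13653 ≡ 22 (mod 43); 22·2 ≡ 1, so inverse 2.
N/9 = 65231; 65231 ≡ 8 (mod 9); 8·8 ≡ 1, so inverse 8.
N/41 = 14319; 14319 ≡ 10 (mod 41); 10·37 ≡ 1, so inverse 37.
N/37 = 15867; 15867 ≡ 31 (mod 37); 31·6 ≡ 1, so inverse 6.
x ≡ 8·13653·2 + 5·65231·8 + 15·14319·37 + 2·15867·6 = 10965137.
10965137 mod 587079 = 397715.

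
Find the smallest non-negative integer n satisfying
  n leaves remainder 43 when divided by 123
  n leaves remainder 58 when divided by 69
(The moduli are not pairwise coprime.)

gcd(123, 69) = 3 and 3 | (58 − 43), so the pair is consistent; merging gives n ≡ 2749 (mod 2829), where 2829 = lcm(123, 69).
The solution is unique modulo lcm(123, 69) = 2829.

2749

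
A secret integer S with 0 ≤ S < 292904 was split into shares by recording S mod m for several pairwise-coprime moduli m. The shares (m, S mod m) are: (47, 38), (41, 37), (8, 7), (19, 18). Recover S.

The moduli are pairwise coprime; N = 47·41·8·19 = 292904.
N/47 = 6232; 6232 ≡ 28 (mod 47); 28·42 ≡ 1, so inverse 42.
N/41 = 7144; 7144 ≡ 10 (mod 41); 10·37 ≡ 1, so inverse 37.
N/8 = 36613; 36613 ≡ 5 (mod 8); 5·5 ≡ 1, so inverse 5.
N/19 = 15416; 15416 ≡ 7 (mod 19); 7·11 ≡ 1, so inverse 11.
S ≡ 38·6232·42 + 37·7144·37 + 7·36613·5 + 18·15416·11 = 24060231.
24060231 mod 292904 = 42103.

42103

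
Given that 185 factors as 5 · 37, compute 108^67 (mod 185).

7

Mod 5: 108 ≡ 3; by Fermat, exponent reduces to 67 mod 4 = 3; 3^3 ≡ 2 (mod 5).
Mod 37: 108 ≡ 34; by Fermat, exponent reduces to 67 mod 36 = 31; 34^31 ≡ 7 (mod 37).
Combine by CRT: x ≡ 2 (mod 5), x ≡ 7 (mod 37) ⇒ x ≡ 7 (mod 185).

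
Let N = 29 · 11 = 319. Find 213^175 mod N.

Mod 29: 213 ≡ 10; by Fermat, exponent reduces to 175 mod 28 = 7; 10^7 ≡ 17 (mod 29).
Mod 11: 213 ≡ 4; by Fermat, exponent reduces to 175 mod 10 = 5; 4^5 ≡ 1 (mod 11).
Combine by CRT: x ≡ 17 (mod 29), x ≡ 1 (mod 11) ⇒ x ≡ 133 (mod 319).

133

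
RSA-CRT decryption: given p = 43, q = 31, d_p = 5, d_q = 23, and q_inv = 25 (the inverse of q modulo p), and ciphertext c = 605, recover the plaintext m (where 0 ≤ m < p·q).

m₁ = c^(d_p) mod p: c ≡ 3 (mod 43), and 3^5 mod 43 = 28.
m₂ = c^(d_q) mod q: c ≡ 16 (mod 31), and 16^23 mod 31 = 4.
h = q_inv·(m₁ − m₂) mod p = 25·(28 − 4) mod 43 = 41.
m = m₂ + h·q = 4 + 41·31 = 1275.

1275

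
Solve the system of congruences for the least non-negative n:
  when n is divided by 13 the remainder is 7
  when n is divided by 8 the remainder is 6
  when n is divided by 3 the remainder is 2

254

From n ≡ 7 (mod 13) write n = 7 + 13t. Substituting into n ≡ 6 (mod 8) gives 13t ≡ 7 (mod 8), and since 5⁻¹ ≡ 5 (mod 8), t ≡ 3. Hence n ≡ 7 + 13·3 = 46 (mod 104).
From n ≡ 46 (mod 104) write n = 46 + 104t. Substituting into n ≡ 2 (mod 3) gives 104t ≡ 1 (mod 3), and since 2⁻¹ ≡ 2 (mod 3), t ≡ 2. Hence n ≡ 46 + 104·2 = 254 (mod 312).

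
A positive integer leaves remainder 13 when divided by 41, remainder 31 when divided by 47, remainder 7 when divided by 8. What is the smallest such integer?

5671

The moduli are pairwise coprime; N = 41·47·8 = 15416.
N/41 = 376; 376 ≡ 7 (mod 41); 7·6 ≡ 1, so inverse 6.
N/47 = 328; 328 ≡ 46 (mod 47); 46·46 ≡ 1, so inverse 46.
N/8 = 1927; 1927 ≡ 7 (mod 8); 7·7 ≡ 1, so inverse 7.
x ≡ 13·376·6 + 31·328·46 + 7·1927·7 = 591479.
591479 mod 15416 = 5671.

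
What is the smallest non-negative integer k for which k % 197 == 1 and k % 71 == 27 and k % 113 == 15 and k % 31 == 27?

23489099

Combine the congruences pairwise.
From k ≡ 1 (mod 197) write k = 1 + 197t. Substituting into k ≡ 27 (mod 71) gives 197t ≡ 26 (mod 71), and since 55⁻¹ ≡ 31 (mod 71), t ≡ 25. Hence k ≡ 1 + 197·25 = 4926 (mod 13987).
From k ≡ 4926 (mod 13987) write k = 4926 + 13987t. Substituting into k ≡ 15 (mod 113) gives 13987t ≡ 61 (mod 113), and since 88⁻¹ ≡ 9 (mod 113), t ≡ 97. Hence k ≡ 4926 + 13987·97 = 1361665 (mod 1580531).
From k ≡ 1361665 (mod 1580531) write k = 1361665 + 1580531t. Substituting into k ≡ 27 (mod 31) gives 1580531t ≡ 6 (mod 31), and since 27⁻¹ ≡ 23 (mod 31), t ≡ 14. Hence k ≡ 1361665 + 1580531·14 = 23489099 (mod 48996461).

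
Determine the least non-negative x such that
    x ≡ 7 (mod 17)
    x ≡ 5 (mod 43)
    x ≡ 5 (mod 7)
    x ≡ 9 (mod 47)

The moduli are pairwise coprime; N = 17·43·7·47 = 240499.
N/17 = 14147; 14147 ≡ 3 (mod 17); 3·6 ≡ 1, so inverse 6.
N/43 = 5593; 5593 ≡ 3 (mod 43); 3·29 ≡ 1, so inverse 29.
N/7 = 34357; 34357 ≡ 1 (mod 7), inverse 1.
N/47 = 5117; 5117 ≡ 41 (mod 47); 41·39 ≡ 1, so inverse 39.
x ≡ 7·14147·6 + 5·5593·29 + 5·34357·1 + 9·5117·39 = 3373011.
3373011 mod 240499 = 6025.

6025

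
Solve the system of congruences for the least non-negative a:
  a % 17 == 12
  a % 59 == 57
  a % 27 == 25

6370

From a ≡ 12 (mod 17) write a = 12 + 17t. Substituting into a ≡ 57 (mod 59) gives 17t ≡ 45 (mod 59), and since 17⁻¹ ≡ 7 (mod 59), t ≡ 20. Hence a ≡ 12 + 17·20 = 352 (mod 1003).
From a ≡ 352 (mod 1003) write a = 352 + 1003t. Substituting into a ≡ 25 (mod 27) gives 1003t ≡ 24 (mod 27), and since 4⁻¹ ≡ 7 (mod 27), t ≡ 6. Hence a ≡ 352 + 1003·6 = 6370 (mod 27081).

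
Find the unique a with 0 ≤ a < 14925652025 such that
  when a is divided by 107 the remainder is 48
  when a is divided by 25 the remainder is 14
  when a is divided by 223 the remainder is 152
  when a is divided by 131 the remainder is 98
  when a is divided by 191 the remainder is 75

Combine the congruences pairwise.
From a ≡ 48 (mod 107) write a = 48 + 107t. Substituting into a ≡ 14 (mod 25) gives 107t ≡ 16 (mod 25), and since 7⁻¹ ≡ 18 (mod 25), t ≡ 13. Hence a ≡ 48 + 107·13 = 1439 (mod 2675).
From a ≡ 1439 (mod 2675) write a = 1439 + 2675t. Substituting into a ≡ 152 (mod 223) gives 2675t ≡ 51 (mod 223), and since 222⁻¹ ≡ 222 (mod 223), t ≡ 172. Hence a ≡ 1439 + 2675·172 = 461539 (mod 596525).
From a ≡ 461539 (mod 596525) write a = 461539 + 596525t. Substituting into a ≡ 98 (mod 131) gives 596525t ≡ 72 (mod 131), and since 82⁻¹ ≡ 8 (mod 131), t ≡ 52. Hence a ≡ 461539 + 596525·52 = 31480839 (mod 78144775).
From a ≡ 31480839 (mod 78144775) write a = 31480839 + 78144775t. Substituting into a ≡ 75 (mod 191) gives 78144775t ≡ 47 (mod 191), and since 181⁻¹ ≡ 19 (mod 191), t ≡ 129. Hence a ≡ 31480839 + 78144775·129 = 10112156814 (mod 14925652025).

10112156814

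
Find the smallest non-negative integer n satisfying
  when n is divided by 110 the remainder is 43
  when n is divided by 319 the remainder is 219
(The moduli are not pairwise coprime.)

2133

gcd(110, 319) = 11 and 11 | (219 − 43), so the pair is consistent; merging gives n ≡ 2133 (mod 3190), where 3190 = lcm(110, 319).
The solution is unique modulo lcm(110, 319) = 3190.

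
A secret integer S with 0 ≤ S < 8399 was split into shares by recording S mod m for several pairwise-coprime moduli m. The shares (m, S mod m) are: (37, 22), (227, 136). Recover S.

6719

From S ≡ 22 (mod 37) write S = 22 + 37t. Substituting into S ≡ 136 (mod 227) gives 37t ≡ 114 (mod 227), and since 37⁻¹ ≡ 135 (mod 227), t ≡ 181. Hence S ≡ 22 + 37·181 = 6719 (mod 8399).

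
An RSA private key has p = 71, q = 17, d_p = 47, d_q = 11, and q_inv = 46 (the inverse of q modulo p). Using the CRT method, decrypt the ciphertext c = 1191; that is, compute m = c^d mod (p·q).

m₁ = c^(d_p) mod p: c ≡ 55 (mod 71), and 55^47 mod 71 = 44.
m₂ = c^(d_q) mod q: c ≡ 1 (mod 17), and 1^11 mod 17 = 1.
h = q_inv·(m₁ − m₂) mod p = 46·(44 − 1) mod 71 = 61.
m = m₂ + h·q = 1 + 61·17 = 1038.

1038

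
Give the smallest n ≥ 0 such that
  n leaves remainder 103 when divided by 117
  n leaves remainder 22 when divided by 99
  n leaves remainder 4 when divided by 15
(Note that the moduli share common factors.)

gcd(117, 99) = 9 and 9 | (22 − 103), so the pair is consistent; merging gives n ≡ 220 (mod 1287), where 1287 = lcm(117, 99).
gcd(1287, 15) = 3 and 3 | (4 − 220), so the pair is consistent; merging gives n ≡ 2794 (mod 6435), where 6435 = lcm(1287, 15).
The solution is unique modulo lcm(117, 99, 15) = 6435.

2794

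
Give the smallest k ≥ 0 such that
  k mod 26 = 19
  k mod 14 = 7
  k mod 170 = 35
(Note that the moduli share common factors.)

gcd(26, 14) = 2 and 2 | (7 − 19), so the pair is consistent; merging gives k ≡ 175 (mod 182), where 182 = lcm(26, 14).
gcd(182, 170) = 2 and 2 | (35 − 175), so the pair is consistent; merging gives k ≡ 8365 (mod 15470), where 15470 = lcm(182, 170).
The solution is unique modulo lcm(26, 14, 170) = 15470.

8365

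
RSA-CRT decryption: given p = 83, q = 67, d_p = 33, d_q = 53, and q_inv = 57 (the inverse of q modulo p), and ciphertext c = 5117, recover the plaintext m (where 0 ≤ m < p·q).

2744

m₁ = c^(d_p) mod p: c ≡ 54 (mod 83), and 54^33 mod 83 = 5.
m₂ = c^(d_q) mod q: c ≡ 25 (mod 67), and 25^53 mod 67 = 64.
h = q_inv·(m₁ − m₂) mod p = 57·(5 − 64) mod 83 = 40.
m = m₂ + h·q = 64 + 40·67 = 2744.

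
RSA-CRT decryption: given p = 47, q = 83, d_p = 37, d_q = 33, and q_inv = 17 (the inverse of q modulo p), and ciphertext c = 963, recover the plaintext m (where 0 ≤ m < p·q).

m₁ = c^(d_p) mod p: c ≡ 23 (mod 47), and 23^37 mod 47 = 5.
m₂ = c^(d_q) mod q: c ≡ 50 (mod 83), and 50^33 mod 83 = 56.
h = q_inv·(m₁ − m₂) mod p = 17·(5 − 56) mod 47 = 26.
m = m₂ + h·q = 56 + 26·83 = 2214.

2214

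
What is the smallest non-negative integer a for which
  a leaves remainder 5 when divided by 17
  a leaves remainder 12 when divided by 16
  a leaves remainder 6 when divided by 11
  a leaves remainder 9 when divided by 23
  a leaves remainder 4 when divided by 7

200316

The moduli are pairwise coprime; N = 17·16·11·23·7 = 481712.
N/17 = 28336; 28336 ≡ 14 (mod 17); 14·11 ≡ 1, so inverse 11.
N/16 = 30107; 30107 ≡ 11 (mod 16); 11·3 ≡ 1, so inverse 3.
N/11 = 43792; 43792 ≡ 1 (mod 11), inverse 1.
N/23 = 20944; 20944 ≡ 14 (mod 23); 14·5 ≡ 1, so inverse 5.
N/7 = 68816; 68816 ≡ 6 (mod 7); 6·6 ≡ 1, so inverse 6.
a ≡ 5·28336·11 + 12·30107·3 + 6·43792·1 + 9·20944·5 + 4·68816·6 = 5499148.
5499148 mod 481712 = 200316.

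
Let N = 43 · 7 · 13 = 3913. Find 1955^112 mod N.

3446

Mod 43: 1955 ≡ 20; by Fermat, exponent reduces to 112 mod 42 = 28; 20^28 ≡ 6 (mod 43).
Mod 7: 1955 ≡ 2; by Fermat, exponent reduces to 112 mod 6 = 4; 2^4 ≡ 2 (mod 7).
Mod 13: 1955 ≡ 5; by Fermat, exponent reduces to 112 mod 12 = 4; 5^4 ≡ 1 (mod 13).
Combine by CRT: x ≡ 6 (mod 43), x ≡ 2 (mod 7), x ≡ 1 (mod 13) ⇒ x ≡ 3446 (mod 3913).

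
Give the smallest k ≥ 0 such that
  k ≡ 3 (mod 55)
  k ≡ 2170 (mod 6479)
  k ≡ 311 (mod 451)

gcd(55, 6479) = 11 and 11 | (2170 − 3), so the pair is consistent; merging gives k ≡ 15128 (mod 32395), where 32395 = lcm(55, 6479).
gcd(32395, 451) = 11 and 11 | (311 − 15128), so the pair is consistent; merging gives k ≡ 177103 (mod 1328195), where 1328195 = lcm(32395, 451).
The solution is unique modulo lcm(55, 6479, 451) = 1328195.

177103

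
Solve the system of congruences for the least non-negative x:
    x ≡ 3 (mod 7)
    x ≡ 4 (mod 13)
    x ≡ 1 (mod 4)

From x ≡ 3 (mod 7) write x = 3 + 7t. Substituting into x ≡ 4 (mod 13) gives 7t ≡ 1 (mod 13), and since 7⁻¹ ≡ 2 (mod 13), t ≡ 2. Hence x ≡ 3 + 7·2 = 17 (mod 91).
From x ≡ 17 (mod 91) write x = 17 + 91t. Substituting into x ≡ 1 (mod 4) gives 91t ≡ 0 (mod 4), and since 3⁻¹ ≡ 3 (mod 4), t ≡ 0. Hence x ≡ 17 + 91·0 = 17 (mod 364).

17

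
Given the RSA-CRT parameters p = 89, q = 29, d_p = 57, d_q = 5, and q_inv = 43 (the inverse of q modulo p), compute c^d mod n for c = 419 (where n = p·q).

m₁ = c^(d_p) mod p: c ≡ 63 (mod 89), and 63^57 mod 89 = 76.
m₂ = c^(d_q) mod q: c ≡ 13 (mod 29), and 13^5 mod 29 = 6.
h = q_inv·(m₁ − m₂) mod p = 43·(76 − 6) mod 89 = 73.
m = m₂ + h·q = 6 + 73·29 = 2123.

2123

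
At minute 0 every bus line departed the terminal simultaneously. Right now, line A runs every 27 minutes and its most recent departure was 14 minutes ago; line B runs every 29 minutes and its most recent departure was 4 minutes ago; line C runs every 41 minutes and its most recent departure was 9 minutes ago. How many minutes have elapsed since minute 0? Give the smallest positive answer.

Combine the congruences pairwise.
From t ≡ 14 (mod 27) write t = 14 + 27s. Substituting into t ≡ 4 (mod 29) gives 27s ≡ 19 (mod 29), and since 27⁻¹ ≡ 14 (mod 29), s ≡ 5. Hence t ≡ 14 + 27·5 = 149 (mod 783).
From t ≡ 149 (mod 783) write t = 149 + 783s. Substituting into t ≡ 9 (mod 41) gives 783s ≡ 24 (mod 41), and since 4⁻¹ ≡ 31 (mod 41), s ≡ 6. Hence t ≡ 149 + 783·6 = 4847 (mod 32103).

4847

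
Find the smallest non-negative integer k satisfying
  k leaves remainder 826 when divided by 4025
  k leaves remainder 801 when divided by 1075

16926

gcd(4025, 1075) = 25 and 25 | (801 − 826), so the pair is consistent; merging gives k ≡ 16926 (mod 173075), where 173075 = lcm(4025, 1075).
The solution is unique modulo lcm(4025, 1075) = 173075.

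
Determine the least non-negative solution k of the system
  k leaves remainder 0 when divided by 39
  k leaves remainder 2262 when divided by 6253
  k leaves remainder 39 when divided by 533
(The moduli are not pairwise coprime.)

Combine the congruences pairwise.
gcd(39, 6253) = 13 and 13 | (2262 − 0), so the pair is consistent; merging gives k ≡ 2262 (mod 18759), where 18759 = lcm(39, 6253).
gcd(18759, 533) = 13 and 13 | (39 − 2262), so the pair is consistent; merging gives k ≡ 658827 (mod 769119), where 769119 = lcm(18759, 533).
The solution is unique modulo lcm(39, 6253, 533) = 769119.

658827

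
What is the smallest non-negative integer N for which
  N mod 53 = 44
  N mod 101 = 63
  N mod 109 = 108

The moduli are pairwise coprime; M = 53·101·109 = 583477.
M/53 = 11009; 11009 ≡ 38 (mod 53); 38·7 ≡ 1, so inverse 7.
M/101 = 5777; 5777 ≡ 20 (mod 101); 20·96 ≡ 1, so inverse 96.
M/109 = 5353; 5353 ≡ 12 (mod 109); 12·100 ≡ 1, so inverse 100.
N ≡ 44·11009·7 + 63·5777·96 + 108·5353·100 = 96142468.
96142468 mod 583477 = 452240.

452240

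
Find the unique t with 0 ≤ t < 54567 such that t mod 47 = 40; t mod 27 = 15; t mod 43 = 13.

12354

The moduli are pairwise coprime; N = 47·27·43 = 54567.
N/47 = 1161; 1161 ≡ 33 (mod 47); 33·10 ≡ 1, so inverse 10.
N/27 = 2021; 2021 ≡ 23 (mod 27); 23·20 ≡ 1, so inverse 20.
N/43 = 1269; 1269 ≡ 22 (mod 43); 22·2 ≡ 1, so inverse 2.
t ≡ 40·1161·10 + 15·2021·20 + 13·1269·2 = 1103694.
1103694 mod 54567 = 12354.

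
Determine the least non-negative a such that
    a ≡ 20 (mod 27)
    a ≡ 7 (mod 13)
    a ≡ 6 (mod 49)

From a ≡ 20 (mod 27) write a = 20 + 27t. Substituting into a ≡ 7 (mod 13) gives 27t ≡ 0 (mod 13), and since 1⁻¹ ≡ 1 (mod 13), t ≡ 0. Hence a ≡ 20 + 27·0 = 20 (mod 351).
From a ≡ 20 (mod 351) write a = 20 + 351t. Substituting into a ≡ 6 (mod 49) gives 351t ≡ 35 (mod 49), and since 8⁻¹ ≡ 43 (mod 49), t ≡ 35. Hence a ≡ 20 + 351·35 = 12305 (mod 17199).

12305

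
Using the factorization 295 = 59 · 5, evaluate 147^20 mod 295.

Mod 59: 147 ≡ 29; 29^20 ≡ 19 (mod 59).
Mod 5: 147 ≡ 2; since 4 | 20, by Fermat 2^20 ≡ 1 (mod 5).
Combine by CRT: x ≡ 19 (mod 59), x ≡ 1 (mod 5) ⇒ x ≡ 196 (mod 295).

196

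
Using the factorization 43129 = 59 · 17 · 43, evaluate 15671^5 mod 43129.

675

Mod 59: 15671 ≡ 36; 36^5 ≡ 26 (mod 59).
Mod 17: 15671 ≡ 14; 14^5 ≡ 12 (mod 17).
Mod 43: 15671 ≡ 19; 19^5 ≡ 30 (mod 43).
Combine by CRT: x ≡ 26 (mod 59), x ≡ 12 (mod 17), x ≡ 30 (mod 43) ⇒ x ≡ 675 (mod 43129).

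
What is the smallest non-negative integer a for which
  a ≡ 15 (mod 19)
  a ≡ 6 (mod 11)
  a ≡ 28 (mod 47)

5715

From a ≡ 15 (mod 19) write a = 15 + 19t. Substituting into a ≡ 6 (mod 11) gives 19t ≡ 2 (mod 11), and since 8⁻¹ ≡ 7 (mod 11), t ≡ 3. Hence a ≡ 15 + 19·3 = 72 (mod 209).
From a ≡ 72 (mod 209) write a = 72 + 209t. Substituting into a ≡ 28 (mod 47) gives 209t ≡ 3 (mod 47), and since 21⁻¹ ≡ 9 (mod 47), t ≡ 27. Hence a ≡ 72 + 209·27 = 5715 (mod 9823).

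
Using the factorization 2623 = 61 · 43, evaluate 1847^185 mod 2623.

2400

Mod 61: 1847 ≡ 17; by Fermat, exponent reduces to 185 mod 60 = 5; 17^5 ≡ 21 (mod 61).
Mod 43: 1847 ≡ 41; by Fermat, exponent reduces to 185 mod 42 = 17; 41^17 ≡ 35 (mod 43).
Combine by CRT: x ≡ 21 (mod 61), x ≡ 35 (mod 43) ⇒ x ≡ 2400 (mod 2623).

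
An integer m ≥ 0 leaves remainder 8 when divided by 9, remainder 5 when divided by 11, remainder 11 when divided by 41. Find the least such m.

The moduli are pairwise coprime; N = 9·11·41 = 4059.
N/9 = 451; 451 ≡ 1 (mod 9), inverse 1.
N/11 = 369; 369 ≡ 6 (mod 11); 6·2 ≡ 1, so inverse 2.
N/41 = 99; 99 ≡ 17 (mod 41); 17·29 ≡ 1, so inverse 29.
m ≡ 8·451·1 + 5·369·2 + 11·99·29 = 38879.
38879 mod 4059 = 2348.

2348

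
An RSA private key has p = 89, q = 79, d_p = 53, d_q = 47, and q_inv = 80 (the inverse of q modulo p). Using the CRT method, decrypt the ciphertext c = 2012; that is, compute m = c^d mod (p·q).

2251

m₁ = c^(d_p) mod p: c ≡ 54 (mod 89), and 54^53 mod 89 = 26.
m₂ = c^(d_q) mod q: c ≡ 37 (mod 79), and 37^47 mod 79 = 39.
h = q_inv·(m₁ − m₂) mod p = 80·(26 − 39) mod 89 = 28.
m = m₂ + h·q = 39 + 28·79 = 2251.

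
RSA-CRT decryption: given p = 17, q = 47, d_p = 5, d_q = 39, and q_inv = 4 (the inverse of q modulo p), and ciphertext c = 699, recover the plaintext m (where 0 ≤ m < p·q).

m₁ = c^(d_p) mod p: c ≡ 2 (mod 17), and 2^5 mod 17 = 15.
m₂ = c^(d_q) mod q: c ≡ 41 (mod 47), and 41^39 mod 47 = 35.
h = q_inv·(m₁ − m₂) mod p = 4·(15 − 35) mod 17 = 5.
m = m₂ + h·q = 35 + 5·47 = 270.

270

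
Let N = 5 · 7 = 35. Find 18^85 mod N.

Mod 5: 18 ≡ 3; by Fermat, exponent reduces to 85 mod 4 = 1; 3^1 ≡ 3 (mod 5).
Mod 7: 18 ≡ 4; by Fermat, exponent reduces to 85 mod 6 = 1; 4^1 ≡ 4 (mod 7).
Combine by CRT: x ≡ 3 (mod 5), x ≡ 4 (mod 7) ⇒ x ≡ 18 (mod 35).

18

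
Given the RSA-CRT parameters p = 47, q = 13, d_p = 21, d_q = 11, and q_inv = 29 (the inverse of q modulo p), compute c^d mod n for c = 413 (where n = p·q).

m₁ = c^(d_p) mod p: c ≡ 37 (mod 47), and 37^21 mod 47 = 8.
m₂ = c^(d_q) mod q: c ≡ 10 (mod 13), and 10^11 mod 13 = 4.
h = q_inv·(m₁ − m₂) mod p = 29·(8 − 4) mod 47 = 22.
m = m₂ + h·q = 4 + 22·13 = 290.

290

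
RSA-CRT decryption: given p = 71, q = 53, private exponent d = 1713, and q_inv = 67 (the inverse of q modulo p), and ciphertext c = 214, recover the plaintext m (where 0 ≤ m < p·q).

285

d_p = d mod (p−1) = 1713 mod 70 = 33; d_q = d mod (q−1) = 49.
m₁ = c^(d_p) mod p: c ≡ 1 (mod 71), and 1^33 mod 71 = 1.
m₂ = c^(d_q) mod q: c ≡ 2 (mod 53), and 2^49 mod 53 = 20.
h = q_inv·(m₁ − m₂) mod p = 67·(1 − 20) mod 71 = 5.
m = m₂ + h·q = 20 + 5·53 = 285.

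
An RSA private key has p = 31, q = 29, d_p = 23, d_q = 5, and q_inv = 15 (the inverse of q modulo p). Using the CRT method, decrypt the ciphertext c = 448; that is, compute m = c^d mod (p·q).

731

m₁ = c^(d_p) mod p: c ≡ 14 (mod 31), and 14^23 mod 31 = 18.
m₂ = c^(d_q) mod q: c ≡ 13 (mod 29), and 13^5 mod 29 = 6.
h = q_inv·(m₁ − m₂) mod p = 15·(18 − 6) mod 31 = 25.
m = m₂ + h·q = 6 + 25·29 = 731.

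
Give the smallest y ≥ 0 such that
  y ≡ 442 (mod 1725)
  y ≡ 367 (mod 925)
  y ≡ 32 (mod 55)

524842

gcd(1725, 925) = 25 and 25 | (367 − 442), so the pair is consistent; merging gives y ≡ 14242 (mod 63825), where 63825 = lcm(1725, 925).
gcd(63825, 55) = 5 and 5 | (32 − 14242), so the pair is consistent; merging gives y ≡ 524842 (mod 702075), where 702075 = lcm(63825, 55).
The solution is unique modulo lcm(1725, 925, 55) = 702075.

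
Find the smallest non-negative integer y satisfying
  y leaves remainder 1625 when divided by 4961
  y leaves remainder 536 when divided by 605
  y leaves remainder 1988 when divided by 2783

gcd(4961, 605) = 121 and 121 | (536 − 1625), so the pair is consistent; merging gives y ≡ 6586 (mod 24805), where 24805 = lcm(4961, 605).
gcd(24805, 2783) = 121 and 121 | (1988 − 6586), so the pair is consistent; merging gives y ≡ 477881 (mod 570515), where 570515 = lcm(24805, 2783).
The solution is unique modulo lcm(4961, 605, 2783) = 570515.

477881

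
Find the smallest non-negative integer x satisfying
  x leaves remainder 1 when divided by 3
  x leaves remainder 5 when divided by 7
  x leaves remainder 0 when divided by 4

The moduli are pairwise coprime; N = 3·7·4 = 84.
N/3 = 28; 28 ≡ 1 (mod 3), inverse 1.
N/7 = 12; 12 ≡ 5 (mod 7); 5·3 ≡ 1, so inverse 3.
N/4 = 21; 21 ≡ 1 (mod 4), inverse 1.
x ≡ 1·28·1 + 5·12·3 + 0·21·1 = 208.
208 mod 84 = 40.

40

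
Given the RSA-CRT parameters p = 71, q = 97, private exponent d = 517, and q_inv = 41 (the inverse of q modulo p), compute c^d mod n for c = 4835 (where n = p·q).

d_p = d mod (p−1) = 517 mod 70 = 27; d_q = d mod (q−1) = 37.
m₁ = c^(d_p) mod p: c ≡ 7 (mod 71), and 7^27 mod 71 = 21.
m₂ = c^(d_q) mod q: c ≡ 82 (mod 97), and 82^37 mod 97 = 87.
h = q_inv·(m₁ − m₂) mod p = 41·(21 − 87) mod 71 = 63.
m = m₂ + h·q = 87 + 63·97 = 6198.

6198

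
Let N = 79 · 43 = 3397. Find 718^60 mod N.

3064

Mod 79: 718 ≡ 7; 7^60 ≡ 62 (mod 79).
Mod 43: 718 ≡ 30; by Fermat, exponent reduces to 60 mod 42 = 18; 30^18 ≡ 11 (mod 43).
Combine by CRT: x ≡ 62 (mod 79), x ≡ 11 (mod 43) ⇒ x ≡ 3064 (mod 3397).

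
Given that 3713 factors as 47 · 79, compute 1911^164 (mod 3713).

1934

Mod 47: 1911 ≡ 31; by Fermat, exponent reduces to 164 mod 46 = 26; 31^26 ≡ 7 (mod 47).
Mod 79: 1911 ≡ 15; by Fermat, exponent reduces to 164 mod 78 = 8; 15^8 ≡ 38 (mod 79).
Combine by CRT: x ≡ 7 (mod 47), x ≡ 38 (mod 79) ⇒ x ≡ 1934 (mod 3713).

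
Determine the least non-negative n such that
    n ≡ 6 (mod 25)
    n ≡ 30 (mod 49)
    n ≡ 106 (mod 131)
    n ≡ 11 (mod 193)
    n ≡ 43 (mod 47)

1066467831

The moduli are pairwise coprime; M = 25·49·131·193·47 = 1455668725.
M/25 = 58226749; 58226749 ≡ 24 (mod 25); 24·24 ≡ 1, so inverse 24.
M/49 = 29707525; 29707525 ≡ 1 (mod 49), inverse 1.
M/131 = 11111975; 11111975 ≡ 31 (mod 131); 31·93 ≡ 1, so inverse 93.
M/193 = 7542325; 7542325 ≡ 78 (mod 193); 78·146 ≡ 1, so inverse 146.
M/47 = 30971675; 30971675 ≡ 38 (mod 47); 38·26 ≡ 1, so inverse 26.
n ≡ 6·58226749·24 + 30·29707525·1 + 106·11111975·93 + 11·7542325·146 + 43·30971675·26 = 165557033756.
165557033756 mod 1455668725 = 1066467831.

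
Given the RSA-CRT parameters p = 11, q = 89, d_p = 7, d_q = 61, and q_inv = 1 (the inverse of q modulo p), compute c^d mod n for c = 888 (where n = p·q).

915

m₁ = c^(d_p) mod p: c ≡ 8 (mod 11), and 8^7 mod 11 = 2.
m₂ = c^(d_q) mod q: c ≡ 87 (mod 89), and 87^61 mod 89 = 25.
h = q_inv·(m₁ − m₂) mod p = 1·(2 − 25) mod 11 = 10.
m = m₂ + h·q = 25 + 10·89 = 915.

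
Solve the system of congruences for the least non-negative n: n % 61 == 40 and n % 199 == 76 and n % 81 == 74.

Combine the congruences pairwise.
From n ≡ 40 (mod 61) write n = 40 + 61t. Substituting into n ≡ 76 (mod 199) gives 61t ≡ 36 (mod 199), and since 61⁻¹ ≡ 62 (mod 199), t ≡ 43. Hence n ≡ 40 + 61·43 = 2663 (mod 12139).
From n ≡ 2663 (mod 12139) write n = 2663 + 12139t. Substituting into n ≡ 74 (mod 81) gives 12139t ≡ 3 (mod 81), and since 70⁻¹ ≡ 22 (mod 81), t ≡ 66. Hence n ≡ 2663 + 12139·66 = 803837 (mod 983259).

803837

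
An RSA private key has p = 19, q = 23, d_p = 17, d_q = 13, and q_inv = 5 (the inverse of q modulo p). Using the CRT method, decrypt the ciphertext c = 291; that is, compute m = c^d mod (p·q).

m₁ = c^(d_p) mod p: c ≡ 6 (mod 19), and 6^17 mod 19 = 16.
m₂ = c^(d_q) mod q: c ≡ 15 (mod 23), and 15^13 mod 23 = 5.
h = q_inv·(m₁ − m₂) mod p = 5·(16 − 5) mod 19 = 17.
m = m₂ + h·q = 5 + 17·23 = 396.

396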